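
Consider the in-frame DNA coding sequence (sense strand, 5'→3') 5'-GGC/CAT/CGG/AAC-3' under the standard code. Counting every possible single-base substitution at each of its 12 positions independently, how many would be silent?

Codon 1 (GGC, Gly): 3 synonymous substitutions.
Codon 2 (CAT, His): 1 synonymous substitution.
Codon 3 (CGG, Arg): 4 synonymous substitutions.
Codon 4 (AAC, Asn): 1 synonymous substitution.
Total: 3 + 1 + 4 + 1 = 9.

9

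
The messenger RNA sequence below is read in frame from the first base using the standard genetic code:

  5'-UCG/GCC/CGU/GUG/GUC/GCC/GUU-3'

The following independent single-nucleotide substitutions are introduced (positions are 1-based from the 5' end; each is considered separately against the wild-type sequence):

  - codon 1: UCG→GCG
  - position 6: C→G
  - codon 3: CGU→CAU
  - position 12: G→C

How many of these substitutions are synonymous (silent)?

2

Codon 1: UCG (Ser) → GCG (Ala) — missense.
Codon 2: GCC (Ala) → GCG (Ala) — synonymous.
Codon 3: CGU (Arg) → CAU (His) — missense.
Codon 4: GUG (Val) → GUC (Val) — synonymous.
Synonymous: 2 of 4.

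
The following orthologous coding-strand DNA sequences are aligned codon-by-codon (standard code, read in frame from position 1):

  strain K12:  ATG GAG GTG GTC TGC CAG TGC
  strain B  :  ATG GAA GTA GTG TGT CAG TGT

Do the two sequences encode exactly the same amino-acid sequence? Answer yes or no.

Codon 1: ATG Met / ATG Met — identical.
Codon 2: GAG Glu / GAA Glu — synonymous.
Codon 3: GTG Val / GTA Val — synonymous.
Codon 4: GTC Val / GTG Val — synonymous.
Codon 5: TGC Cys / TGT Cys — synonymous.
Codon 6: CAG Gln / CAG Gln — identical.
Codon 7: TGC Cys / TGT Cys — synonymous.
Nonsynonymous differences: 0 → same protein.

yes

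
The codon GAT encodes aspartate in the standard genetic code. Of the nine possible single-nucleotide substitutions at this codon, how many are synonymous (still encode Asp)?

Position 1: none → 0 synonymous.
Position 2: none → 0 synonymous.
Position 3: GAC → 1 synonymous.
Total: 0 + 0 + 1 = 1.

1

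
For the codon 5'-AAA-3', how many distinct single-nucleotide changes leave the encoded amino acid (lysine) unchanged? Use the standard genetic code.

1

Position 1: none → 0 synonymous.
Position 2: none → 0 synonymous.
Position 3: AAG → 1 synonymous.
Total: 0 + 0 + 1 = 1.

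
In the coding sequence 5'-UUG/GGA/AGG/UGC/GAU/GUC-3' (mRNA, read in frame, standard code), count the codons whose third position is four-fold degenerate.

Codon 1 UUG (Leu): third position 2-fold.
Codon 2 GGA (Gly): third position 4-fold.
Codon 3 AGG (Arg): third position 2-fold.
Codon 4 UGC (Cys): third position 2-fold.
Codon 5 GAU (Asp): third position 2-fold.
Codon 6 GUC (Val): third position 4-fold.
Four-fold degenerate third positions: 2.

2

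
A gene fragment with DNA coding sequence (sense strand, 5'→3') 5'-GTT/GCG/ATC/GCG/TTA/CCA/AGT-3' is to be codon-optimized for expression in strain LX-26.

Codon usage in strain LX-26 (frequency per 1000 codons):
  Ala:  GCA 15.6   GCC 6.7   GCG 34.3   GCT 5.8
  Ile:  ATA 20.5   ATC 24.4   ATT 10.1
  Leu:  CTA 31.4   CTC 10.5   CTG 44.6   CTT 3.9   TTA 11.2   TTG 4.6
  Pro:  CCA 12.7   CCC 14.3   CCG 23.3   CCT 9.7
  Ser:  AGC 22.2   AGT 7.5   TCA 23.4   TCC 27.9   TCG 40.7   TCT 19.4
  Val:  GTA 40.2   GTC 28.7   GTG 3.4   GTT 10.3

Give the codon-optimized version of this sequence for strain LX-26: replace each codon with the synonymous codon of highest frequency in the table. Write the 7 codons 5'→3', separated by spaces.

GTA GCG ATC GCG CTG CCG TCG

Codon 1 (Val): best is GTA at 40.2.
Codon 2 (Ala): best is GCG at 34.3.
Codon 3 (Ile): best is ATC at 24.4.
Codon 4 (Ala): best is GCG at 34.3.
Codon 5 (Leu): best is CTG at 44.6.
Codon 6 (Pro): best is CCG at 23.3.
Codon 7 (Ser): best is TCG at 40.7.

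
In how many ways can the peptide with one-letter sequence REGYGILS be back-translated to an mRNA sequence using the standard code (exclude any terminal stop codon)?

41472

Arg: 6 codons.
Glu: 2 codons.
Gly: 4 codons.
Tyr: 2 codons.
Gly: 4 codons.
Ile: 3 codons.
Leu: 6 codons.
Ser: 6 codons.
6 × 2 × 4 × 2 × 4 × 3 × 6 × 6 = 41472.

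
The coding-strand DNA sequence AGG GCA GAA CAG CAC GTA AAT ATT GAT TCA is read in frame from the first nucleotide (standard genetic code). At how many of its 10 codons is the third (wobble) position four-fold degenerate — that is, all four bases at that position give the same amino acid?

Codon 1 AGG (Arg): third position 2-fold.
Codon 2 GCA (Ala): third position 4-fold.
Codon 3 GAA (Glu): third position 2-fold.
Codon 4 CAG (Gln): third position 2-fold.
Codon 5 CAC (His): third position 2-fold.
Codon 6 GTA (Val): third position 4-fold.
Codon 7 AAT (Asn): third position 2-fold.
Codon 8 ATT (Ile): third position 3-fold.
Codon 9 GAT (Asp): third position 2-fold.
Codon 10 TCA (Ser): third position 4-fold.
Four-fold degenerate third positions: 3.

3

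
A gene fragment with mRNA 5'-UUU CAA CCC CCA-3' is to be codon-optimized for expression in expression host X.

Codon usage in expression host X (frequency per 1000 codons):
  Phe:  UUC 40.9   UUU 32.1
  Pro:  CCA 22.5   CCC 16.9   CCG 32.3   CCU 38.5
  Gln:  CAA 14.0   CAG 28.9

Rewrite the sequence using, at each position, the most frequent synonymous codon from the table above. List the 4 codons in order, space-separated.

UUC CAG CCU CCU

Codon 1 (Phe): best is UUC at 40.9.
Codon 2 (Gln): best is CAG at 28.9.
Codon 3 (Pro): best is CCU at 38.5.
Codon 4 (Pro): best is CCU at 38.5.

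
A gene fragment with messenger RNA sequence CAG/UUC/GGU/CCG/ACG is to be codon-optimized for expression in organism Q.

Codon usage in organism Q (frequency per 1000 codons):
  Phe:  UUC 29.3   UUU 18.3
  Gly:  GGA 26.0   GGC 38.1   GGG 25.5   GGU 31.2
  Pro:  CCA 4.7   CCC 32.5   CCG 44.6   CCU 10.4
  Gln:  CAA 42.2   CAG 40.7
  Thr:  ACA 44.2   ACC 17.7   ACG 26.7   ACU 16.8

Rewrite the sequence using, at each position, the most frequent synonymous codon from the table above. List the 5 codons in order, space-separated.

Codon 1 (Gln): best is CAA at 42.2.
Codon 2 (Phe): best is UUC at 29.3.
Codon 3 (Gly): best is GGC at 38.1.
Codon 4 (Pro): best is CCG at 44.6.
Codon 5 (Thr): best is ACA at 44.2.

CAA UUC GGC CCG ACA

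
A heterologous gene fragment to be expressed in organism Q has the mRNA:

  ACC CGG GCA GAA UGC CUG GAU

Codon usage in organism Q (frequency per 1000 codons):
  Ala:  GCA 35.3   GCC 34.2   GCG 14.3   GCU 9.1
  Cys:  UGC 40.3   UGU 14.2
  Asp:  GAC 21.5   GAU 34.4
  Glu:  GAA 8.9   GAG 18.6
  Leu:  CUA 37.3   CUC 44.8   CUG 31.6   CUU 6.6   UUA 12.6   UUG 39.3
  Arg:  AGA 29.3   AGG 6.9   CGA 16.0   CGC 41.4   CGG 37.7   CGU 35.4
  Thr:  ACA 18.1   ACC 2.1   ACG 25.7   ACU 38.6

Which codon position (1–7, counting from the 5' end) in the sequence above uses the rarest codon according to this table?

1

Codon 1 ACC (Thr): 2.1 per 1000.
Codon 2 CGG (Arg): 37.7 per 1000.
Codon 3 GCA (Ala): 35.3 per 1000.
Codon 4 GAA (Glu): 8.9 per 1000.
Codon 5 UGC (Cys): 40.3 per 1000.
Codon 6 CUG (Leu): 31.6 per 1000.
Codon 7 GAU (Asp): 34.4 per 1000.
Lowest frequency is 2.1 at codon 1.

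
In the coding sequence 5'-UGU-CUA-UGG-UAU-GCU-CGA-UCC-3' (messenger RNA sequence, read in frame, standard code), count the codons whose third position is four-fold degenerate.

4

Codon 1 UGU (Cys): third position 2-fold.
Codon 2 CUA (Leu): third position 4-fold.
Codon 3 UGG (Trp): third position 1-fold.
Codon 4 UAU (Tyr): third position 2-fold.
Codon 5 GCU (Ala): third position 4-fold.
Codon 6 CGA (Arg): third position 4-fold.
Codon 7 UCC (Ser): third position 4-fold.
Four-fold degenerate third positions: 4.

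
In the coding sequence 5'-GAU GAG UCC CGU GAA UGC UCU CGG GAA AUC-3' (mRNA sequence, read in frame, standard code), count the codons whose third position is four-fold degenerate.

Codon 1 GAU (Asp): third position 2-fold.
Codon 2 GAG (Glu): third position 2-fold.
Codon 3 UCC (Ser): third position 4-fold.
Codon 4 CGU (Arg): third position 4-fold.
Codon 5 GAA (Glu): third position 2-fold.
Codon 6 UGC (Cys): third position 2-fold.
Codon 7 UCU (Ser): third position 4-fold.
Codon 8 CGG (Arg): third position 4-fold.
Codon 9 GAA (Glu): third position 2-fold.
Codon 10 AUC (Ile): third position 3-fold.
Four-fold degenerate third positions: 4.

4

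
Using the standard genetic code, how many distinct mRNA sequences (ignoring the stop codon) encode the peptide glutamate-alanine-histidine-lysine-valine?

128

Glu: 2 codons.
Ala: 4 codons.
His: 2 codons.
Lys: 2 codons.
Val: 4 codons.
2 × 4 × 2 × 2 × 4 = 128.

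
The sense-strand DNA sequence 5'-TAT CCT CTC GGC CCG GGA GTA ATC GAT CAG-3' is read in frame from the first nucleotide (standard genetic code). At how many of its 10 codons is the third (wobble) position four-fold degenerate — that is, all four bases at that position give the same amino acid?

Codon 1 TAT (Tyr): third position 2-fold.
Codon 2 CCT (Pro): third position 4-fold.
Codon 3 CTC (Leu): third position 4-fold.
Codon 4 GGC (Gly): third position 4-fold.
Codon 5 CCG (Pro): third position 4-fold.
Codon 6 GGA (Gly): third position 4-fold.
Codon 7 GTA (Val): third position 4-fold.
Codon 8 ATC (Ile): third position 3-fold.
Codon 9 GAT (Asp): third position 2-fold.
Codon 10 CAG (Gln): third position 2-fold.
Four-fold degenerate third positions: 6.

6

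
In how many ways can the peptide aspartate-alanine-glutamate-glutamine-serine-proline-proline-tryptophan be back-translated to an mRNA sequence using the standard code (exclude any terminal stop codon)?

3072

Asp: 2 codons.
Ala: 4 codons.
Glu: 2 codons.
Gln: 2 codons.
Ser: 6 codons.
Pro: 4 codons.
Pro: 4 codons.
Trp: 1 codon.
2 × 4 × 2 × 2 × 6 × 4 × 4 × 1 = 3072.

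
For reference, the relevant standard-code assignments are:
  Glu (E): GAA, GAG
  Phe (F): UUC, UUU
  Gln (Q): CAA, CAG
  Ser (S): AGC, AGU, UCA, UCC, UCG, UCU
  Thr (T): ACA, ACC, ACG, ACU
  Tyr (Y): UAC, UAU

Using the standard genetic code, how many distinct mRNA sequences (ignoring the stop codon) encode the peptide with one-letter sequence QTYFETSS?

9216

Gln: 2 codons.
Thr: 4 codons.
Tyr: 2 codons.
Phe: 2 codons.
Glu: 2 codons.
Thr: 4 codons.
Ser: 6 codons.
Ser: 6 codons.
2 × 4 × 2 × 2 × 2 × 4 × 6 × 6 = 9216.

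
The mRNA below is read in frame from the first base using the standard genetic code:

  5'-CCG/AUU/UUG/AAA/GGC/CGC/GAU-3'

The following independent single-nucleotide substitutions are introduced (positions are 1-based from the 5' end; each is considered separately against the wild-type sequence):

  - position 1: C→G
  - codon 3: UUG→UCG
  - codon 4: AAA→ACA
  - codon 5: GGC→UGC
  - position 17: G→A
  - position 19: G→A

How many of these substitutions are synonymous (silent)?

Codon 1: CCG (Pro) → GCG (Ala) — missense.
Codon 3: UUG (Leu) → UCG (Ser) — missense.
Codon 4: AAA (Lys) → ACA (Thr) — missense.
Codon 5: GGC (Gly) → UGC (Cys) — missense.
Codon 6: CGC (Arg) → CAC (His) — missense.
Codon 7: GAU (Asp) → AAU (Asn) — missense.
Synonymous: 0 of 6.

0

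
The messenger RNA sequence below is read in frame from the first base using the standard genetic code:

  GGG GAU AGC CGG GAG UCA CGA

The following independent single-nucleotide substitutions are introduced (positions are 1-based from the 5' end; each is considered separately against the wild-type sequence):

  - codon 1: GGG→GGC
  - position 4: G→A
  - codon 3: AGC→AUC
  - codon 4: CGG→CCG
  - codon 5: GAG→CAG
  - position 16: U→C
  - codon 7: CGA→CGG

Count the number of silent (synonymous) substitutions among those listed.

2

Codon 1: GGG (Gly) → GGC (Gly) — synonymous.
Codon 2: GAU (Asp) → AAU (Asn) — missense.
Codon 3: AGC (Ser) → AUC (Ile) — missense.
Codon 4: CGG (Arg) → CCG (Pro) — missense.
Codon 5: GAG (Glu) → CAG (Gln) — missense.
Codon 6: UCA (Ser) → CCA (Pro) — missense.
Codon 7: CGA (Arg) → CGG (Arg) — synonymous.
Synonymous: 2 of 7.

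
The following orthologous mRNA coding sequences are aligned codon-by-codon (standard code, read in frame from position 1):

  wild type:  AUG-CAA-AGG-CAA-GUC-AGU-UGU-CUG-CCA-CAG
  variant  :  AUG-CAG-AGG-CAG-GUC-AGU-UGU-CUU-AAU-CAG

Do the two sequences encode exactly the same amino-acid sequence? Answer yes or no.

no

Codon 1: AUG Met / AUG Met — identical.
Codon 2: CAA Gln / CAG Gln — synonymous.
Codon 3: AGG Arg / AGG Arg — identical.
Codon 4: CAA Gln / CAG Gln — synonymous.
Codon 5: GUC Val / GUC Val — identical.
Codon 6: AGU Ser / AGU Ser — identical.
Codon 7: UGU Cys / UGU Cys — identical.
Codon 8: CUG Leu / CUU Leu — synonymous.
Codon 9: CCA Pro / AAU Asn — nonsynonymous.
Codon 10: CAG Gln / CAG Gln — identical.
Nonsynonymous differences: 1 → different protein.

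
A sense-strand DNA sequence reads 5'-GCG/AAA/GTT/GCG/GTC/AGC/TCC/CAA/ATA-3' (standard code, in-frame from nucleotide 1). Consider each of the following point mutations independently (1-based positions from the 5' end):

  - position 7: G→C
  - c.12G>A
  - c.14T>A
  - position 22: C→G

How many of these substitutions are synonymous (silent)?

Codon 3: GTT (Val) → CTT (Leu) — missense.
Codon 4: GCG (Ala) → GCA (Ala) — synonymous.
Codon 5: GTC (Val) → GAC (Asp) — missense.
Codon 8: CAA (Gln) → GAA (Glu) — missense.
Synonymous: 1 of 4.

1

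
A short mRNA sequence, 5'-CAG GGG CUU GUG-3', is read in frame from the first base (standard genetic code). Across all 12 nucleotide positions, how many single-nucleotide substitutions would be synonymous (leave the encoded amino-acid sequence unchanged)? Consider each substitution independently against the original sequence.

10

Codon 1 (CAG, Gln): 1 synonymous substitution.
Codon 2 (GGG, Gly): 3 synonymous substitutions.
Codon 3 (CUU, Leu): 3 synonymous substitutions.
Codon 4 (GUG, Val): 3 synonymous substitutions.
Total: 1 + 3 + 3 + 3 = 10.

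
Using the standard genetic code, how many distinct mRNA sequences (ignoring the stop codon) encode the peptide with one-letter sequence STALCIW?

3456

Ser: 6 codons.
Thr: 4 codons.
Ala: 4 codons.
Leu: 6 codons.
Cys: 2 codons.
Ile: 3 codons.
Trp: 1 codon.
6 × 4 × 4 × 6 × 2 × 3 × 1 = 3456.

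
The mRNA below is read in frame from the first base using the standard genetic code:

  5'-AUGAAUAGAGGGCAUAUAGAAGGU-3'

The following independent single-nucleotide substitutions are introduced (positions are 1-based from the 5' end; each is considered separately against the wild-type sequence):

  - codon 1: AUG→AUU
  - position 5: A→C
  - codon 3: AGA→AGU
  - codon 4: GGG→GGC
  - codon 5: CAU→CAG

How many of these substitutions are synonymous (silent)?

1

Codon 1: AUG (Met) → AUU (Ile) — missense.
Codon 2: AAU (Asn) → ACU (Thr) — missense.
Codon 3: AGA (Arg) → AGU (Ser) — missense.
Codon 4: GGG (Gly) → GGC (Gly) — synonymous.
Codon 5: CAU (His) → CAG (Gln) — missense.
Synonymous: 1 of 5.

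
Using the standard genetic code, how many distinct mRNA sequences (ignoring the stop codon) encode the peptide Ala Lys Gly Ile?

96

Ala: 4 codons.
Lys: 2 codons.
Gly: 4 codons.
Ile: 3 codons.
4 × 2 × 4 × 3 = 96.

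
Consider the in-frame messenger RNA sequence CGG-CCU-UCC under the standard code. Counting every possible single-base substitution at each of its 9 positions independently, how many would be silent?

10

Codon 1 (CGG, Arg): 4 synonymous substitutions.
Codon 2 (CCU, Pro): 3 synonymous substitutions.
Codon 3 (UCC, Ser): 3 synonymous substitutions.
Total: 4 + 3 + 3 = 10.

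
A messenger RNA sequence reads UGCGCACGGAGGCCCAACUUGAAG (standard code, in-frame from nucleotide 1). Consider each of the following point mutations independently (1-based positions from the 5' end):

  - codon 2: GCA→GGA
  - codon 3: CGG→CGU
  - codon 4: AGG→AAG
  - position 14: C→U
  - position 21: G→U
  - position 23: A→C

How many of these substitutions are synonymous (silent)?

1

Codon 2: GCA (Ala) → GGA (Gly) — missense.
Codon 3: CGG (Arg) → CGU (Arg) — synonymous.
Codon 4: AGG (Arg) → AAG (Lys) — missense.
Codon 5: CCC (Pro) → CUC (Leu) — missense.
Codon 7: UUG (Leu) → UUU (Phe) — missense.
Codon 8: AAG (Lys) → ACG (Thr) — missense.
Synonymous: 1 of 6.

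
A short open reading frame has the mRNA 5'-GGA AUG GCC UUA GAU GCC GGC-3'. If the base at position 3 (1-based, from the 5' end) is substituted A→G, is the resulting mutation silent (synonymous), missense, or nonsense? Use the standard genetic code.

Position 3 falls in codon 1: GGA → Gly.
After the substitution the codon is GGG → Gly.
Both encode Gly, so the change is synonymous.

silent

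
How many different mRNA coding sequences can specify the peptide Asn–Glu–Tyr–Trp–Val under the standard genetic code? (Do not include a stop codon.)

32

Asn: 2 codons.
Glu: 2 codons.
Tyr: 2 codons.
Trp: 1 codon.
Val: 4 codons.
2 × 2 × 2 × 1 × 4 = 32.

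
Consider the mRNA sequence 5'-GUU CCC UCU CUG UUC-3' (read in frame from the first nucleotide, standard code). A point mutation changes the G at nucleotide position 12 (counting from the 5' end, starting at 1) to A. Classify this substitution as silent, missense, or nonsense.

Position 12 falls in codon 4: CUG → Leu.
After the substitution the codon is CUA → Leu.
Both encode Leu, so the change is synonymous.

silent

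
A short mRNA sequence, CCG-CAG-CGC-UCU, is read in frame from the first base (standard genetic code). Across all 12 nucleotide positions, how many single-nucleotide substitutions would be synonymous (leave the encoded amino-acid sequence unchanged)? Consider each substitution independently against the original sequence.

Codon 1 (CCG, Pro): 3 synonymous substitutions.
Codon 2 (CAG, Gln): 1 synonymous substitution.
Codon 3 (CGC, Arg): 3 synonymous substitutions.
Codon 4 (UCU, Ser): 3 synonymous substitutions.
Total: 3 + 1 + 3 + 3 = 10.

10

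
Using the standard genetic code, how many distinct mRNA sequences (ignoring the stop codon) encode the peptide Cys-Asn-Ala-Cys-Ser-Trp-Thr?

Cys: 2 codons.
Asn: 2 codons.
Ala: 4 codons.
Cys: 2 codons.
Ser: 6 codons.
Trp: 1 codon.
Thr: 4 codons.
2 × 2 × 4 × 2 × 6 × 1 × 4 = 768.

768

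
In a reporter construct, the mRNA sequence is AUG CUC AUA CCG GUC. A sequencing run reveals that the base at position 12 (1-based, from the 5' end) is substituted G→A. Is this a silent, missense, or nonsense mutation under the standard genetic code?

Position 12 falls in codon 4: CCG → Pro.
After the substitution the codon is CCA → Pro.
Both encode Pro, so the change is synonymous.

silent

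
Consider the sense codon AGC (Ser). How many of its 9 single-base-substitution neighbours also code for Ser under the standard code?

Position 1: none → 0 synonymous.
Position 2: none → 0 synonymous.
Position 3: AGU → 1 synonymous.
Total: 0 + 0 + 1 = 1.

1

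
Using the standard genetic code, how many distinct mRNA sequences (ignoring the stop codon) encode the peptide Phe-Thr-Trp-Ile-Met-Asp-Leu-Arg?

Phe: 2 codons.
Thr: 4 codons.
Trp: 1 codon.
Ile: 3 codons.
Met: 1 codon.
Asp: 2 codons.
Leu: 6 codons.
Arg: 6 codons.
2 × 4 × 1 × 3 × 1 × 2 × 6 × 6 = 1728.

1728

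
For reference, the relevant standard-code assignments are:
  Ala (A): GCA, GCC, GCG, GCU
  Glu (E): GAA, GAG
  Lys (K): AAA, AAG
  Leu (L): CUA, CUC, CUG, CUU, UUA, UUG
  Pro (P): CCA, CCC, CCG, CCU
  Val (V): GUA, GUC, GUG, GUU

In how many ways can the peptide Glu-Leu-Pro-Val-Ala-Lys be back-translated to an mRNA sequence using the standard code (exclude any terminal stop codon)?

Glu: 2 codons.
Leu: 6 codons.
Pro: 4 codons.
Val: 4 codons.
Ala: 4 codons.
Lys: 2 codons.
2 × 6 × 4 × 4 × 4 × 2 = 1536.

1536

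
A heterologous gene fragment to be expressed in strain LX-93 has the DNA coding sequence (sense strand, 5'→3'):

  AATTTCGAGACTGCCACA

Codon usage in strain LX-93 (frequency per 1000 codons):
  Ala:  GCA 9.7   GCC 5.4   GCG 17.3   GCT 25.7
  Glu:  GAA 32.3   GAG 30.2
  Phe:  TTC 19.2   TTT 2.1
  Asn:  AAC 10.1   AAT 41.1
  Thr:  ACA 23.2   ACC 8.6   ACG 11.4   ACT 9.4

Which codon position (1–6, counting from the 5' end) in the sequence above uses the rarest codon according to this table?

Codon 1 AAT (Asn): 41.1 per 1000.
Codon 2 TTC (Phe): 19.2 per 1000.
Codon 3 GAG (Glu): 30.2 per 1000.
Codon 4 ACT (Thr): 9.4 per 1000.
Codon 5 GCC (Ala): 5.4 per 1000.
Codon 6 ACA (Thr): 23.2 per 1000.
Lowest frequency is 5.4 at codon 5.

5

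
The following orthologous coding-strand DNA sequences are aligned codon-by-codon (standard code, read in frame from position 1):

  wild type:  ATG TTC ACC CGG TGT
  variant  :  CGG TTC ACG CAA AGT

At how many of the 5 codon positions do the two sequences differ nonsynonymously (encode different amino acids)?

3

Codon 1: ATG Met / CGG Arg — nonsynonymous.
Codon 2: TTC Phe / TTC Phe — identical.
Codon 3: ACC Thr / ACG Thr — synonymous.
Codon 4: CGG Arg / CAA Gln — nonsynonymous.
Codon 5: TGT Cys / AGT Ser — nonsynonymous.
Nonsynonymous differences: 3.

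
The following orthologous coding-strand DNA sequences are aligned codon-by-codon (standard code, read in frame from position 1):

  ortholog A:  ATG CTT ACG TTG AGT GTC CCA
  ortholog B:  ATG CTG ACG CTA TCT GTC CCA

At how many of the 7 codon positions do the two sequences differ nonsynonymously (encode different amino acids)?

0

Codon 1: ATG Met / ATG Met — identical.
Codon 2: CTT Leu / CTG Leu — synonymous.
Codon 3: ACG Thr / ACG Thr — identical.
Codon 4: TTG Leu / CTA Leu — synonymous.
Codon 5: AGT Ser / TCT Ser — synonymous.
Codon 6: GTC Val / GTC Val — identical.
Codon 7: CCA Pro / CCA Pro — identical.
Nonsynonymous differences: 0.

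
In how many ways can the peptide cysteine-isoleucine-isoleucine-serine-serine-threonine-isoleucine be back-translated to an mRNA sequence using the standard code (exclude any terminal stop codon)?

7776

Cys: 2 codons.
Ile: 3 codons.
Ile: 3 codons.
Ser: 6 codons.
Ser: 6 codons.
Thr: 4 codons.
Ile: 3 codons.
2 × 3 × 3 × 6 × 6 × 4 × 3 = 7776.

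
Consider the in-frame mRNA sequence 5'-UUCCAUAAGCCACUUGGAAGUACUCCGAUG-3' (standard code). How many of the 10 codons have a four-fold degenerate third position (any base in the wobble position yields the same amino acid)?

5

Codon 1 UUC (Phe): third position 2-fold.
Codon 2 CAU (His): third position 2-fold.
Codon 3 AAG (Lys): third position 2-fold.
Codon 4 CCA (Pro): third position 4-fold.
Codon 5 CUU (Leu): third position 4-fold.
Codon 6 GGA (Gly): third position 4-fold.
Codon 7 AGU (Ser): third position 2-fold.
Codon 8 ACU (Thr): third position 4-fold.
Codon 9 CCG (Pro): third position 4-fold.
Codon 10 AUG (Met): third position 1-fold.
Four-fold degenerate third positions: 5.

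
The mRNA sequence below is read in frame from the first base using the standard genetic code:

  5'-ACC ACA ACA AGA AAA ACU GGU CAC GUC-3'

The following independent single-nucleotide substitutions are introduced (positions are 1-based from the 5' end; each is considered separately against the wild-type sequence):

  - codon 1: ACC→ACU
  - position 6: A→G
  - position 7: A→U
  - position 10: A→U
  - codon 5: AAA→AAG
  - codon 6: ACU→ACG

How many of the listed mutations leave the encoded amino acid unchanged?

4

Codon 1: ACC (Thr) → ACU (Thr) — synonymous.
Codon 2: ACA (Thr) → ACG (Thr) — synonymous.
Codon 3: ACA (Thr) → UCA (Ser) — missense.
Codon 4: AGA (Arg) → UGA (Stop) — nonsense.
Codon 5: AAA (Lys) → AAG (Lys) — synonymous.
Codon 6: ACU (Thr) → ACG (Thr) — synonymous.
Synonymous: 4 of 6.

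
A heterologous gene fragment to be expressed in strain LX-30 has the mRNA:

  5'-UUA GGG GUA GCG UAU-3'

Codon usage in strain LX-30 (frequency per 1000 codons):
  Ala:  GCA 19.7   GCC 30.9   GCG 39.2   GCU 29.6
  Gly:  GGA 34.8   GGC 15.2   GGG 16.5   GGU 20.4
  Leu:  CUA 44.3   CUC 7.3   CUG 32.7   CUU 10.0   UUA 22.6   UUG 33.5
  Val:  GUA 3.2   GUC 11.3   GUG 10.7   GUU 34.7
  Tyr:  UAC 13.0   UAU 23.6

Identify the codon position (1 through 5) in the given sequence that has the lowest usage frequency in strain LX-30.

3

Codon 1 UUA (Leu): 22.6 per 1000.
Codon 2 GGG (Gly): 16.5 per 1000.
Codon 3 GUA (Val): 3.2 per 1000.
Codon 4 GCG (Ala): 39.2 per 1000.
Codon 5 UAU (Tyr): 23.6 per 1000.
Lowest frequency is 3.2 at codon 3.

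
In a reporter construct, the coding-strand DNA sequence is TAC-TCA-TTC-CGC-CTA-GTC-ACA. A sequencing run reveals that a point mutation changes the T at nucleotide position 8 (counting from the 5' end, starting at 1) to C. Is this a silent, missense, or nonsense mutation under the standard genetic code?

missense

Position 8 falls in codon 3: TTC → Phe.
After the substitution the codon is TCC → Ser.
Phe ≠ Ser, so this is a missense mutation.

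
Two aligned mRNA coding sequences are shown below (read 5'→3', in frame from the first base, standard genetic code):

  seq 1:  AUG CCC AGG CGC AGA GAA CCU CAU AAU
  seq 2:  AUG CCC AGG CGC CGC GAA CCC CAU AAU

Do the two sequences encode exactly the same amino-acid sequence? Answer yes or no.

yes

Codon 1: AUG Met / AUG Met — identical.
Codon 2: CCC Pro / CCC Pro — identical.
Codon 3: AGG Arg / AGG Arg — identical.
Codon 4: CGC Arg / CGC Arg — identical.
Codon 5: AGA Arg / CGC Arg — synonymous.
Codon 6: GAA Glu / GAA Glu — identical.
Codon 7: CCU Pro / CCC Pro — synonymous.
Codon 8: CAU His / CAU His — identical.
Codon 9: AAU Asn / AAU Asn — identical.
Nonsynonymous differences: 0 → same protein.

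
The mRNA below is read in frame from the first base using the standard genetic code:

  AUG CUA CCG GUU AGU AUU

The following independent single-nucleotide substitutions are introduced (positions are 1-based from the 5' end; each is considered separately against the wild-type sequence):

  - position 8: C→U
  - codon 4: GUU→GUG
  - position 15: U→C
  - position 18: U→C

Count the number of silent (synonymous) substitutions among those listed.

Codon 3: CCG (Pro) → CUG (Leu) — missense.
Codon 4: GUU (Val) → GUG (Val) — synonymous.
Codon 5: AGU (Ser) → AGC (Ser) — synonymous.
Codon 6: AUU (Ile) → AUC (Ile) — synonymous.
Synonymous: 3 of 4.

3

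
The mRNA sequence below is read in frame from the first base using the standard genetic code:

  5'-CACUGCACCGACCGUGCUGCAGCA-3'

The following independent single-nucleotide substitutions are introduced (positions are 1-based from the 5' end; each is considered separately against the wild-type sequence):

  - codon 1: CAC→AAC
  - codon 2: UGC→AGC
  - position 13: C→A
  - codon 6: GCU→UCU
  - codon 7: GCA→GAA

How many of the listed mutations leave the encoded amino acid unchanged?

Codon 1: CAC (His) → AAC (Asn) — missense.
Codon 2: UGC (Cys) → AGC (Ser) — missense.
Codon 5: CGU (Arg) → AGU (Ser) — missense.
Codon 6: GCU (Ala) → UCU (Ser) — missense.
Codon 7: GCA (Ala) → GAA (Glu) — missense.
Synonymous: 0 of 5.

0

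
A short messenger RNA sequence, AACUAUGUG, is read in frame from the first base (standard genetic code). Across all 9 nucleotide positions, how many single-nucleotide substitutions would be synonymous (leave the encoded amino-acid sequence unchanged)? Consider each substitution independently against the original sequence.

Codon 1 (AAC, Asn): 1 synonymous substitution.
Codon 2 (UAU, Tyr): 1 synonymous substitution.
Codon 3 (GUG, Val): 3 synonymous substitutions.
Total: 1 + 1 + 3 = 5.

5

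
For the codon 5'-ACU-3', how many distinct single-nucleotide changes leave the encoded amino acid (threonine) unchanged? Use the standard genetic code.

3

Position 1: none → 0 synonymous.
Position 2: none → 0 synonymous.
Position 3: ACC, ACA, ACG → 3 synonymous.
Total: 0 + 0 + 3 = 3.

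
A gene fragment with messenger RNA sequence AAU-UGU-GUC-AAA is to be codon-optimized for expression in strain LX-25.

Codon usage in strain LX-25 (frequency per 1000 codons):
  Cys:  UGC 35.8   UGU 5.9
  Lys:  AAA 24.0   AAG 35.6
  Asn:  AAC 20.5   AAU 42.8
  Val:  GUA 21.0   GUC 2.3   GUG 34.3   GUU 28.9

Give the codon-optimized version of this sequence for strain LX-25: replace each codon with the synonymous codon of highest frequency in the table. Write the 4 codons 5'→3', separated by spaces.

Codon 1 (Asn): best is AAU at 42.8.
Codon 2 (Cys): best is UGC at 35.8.
Codon 3 (Val): best is GUG at 34.3.
Codon 4 (Lys): best is AAG at 35.6.

AAU UGC GUG AAG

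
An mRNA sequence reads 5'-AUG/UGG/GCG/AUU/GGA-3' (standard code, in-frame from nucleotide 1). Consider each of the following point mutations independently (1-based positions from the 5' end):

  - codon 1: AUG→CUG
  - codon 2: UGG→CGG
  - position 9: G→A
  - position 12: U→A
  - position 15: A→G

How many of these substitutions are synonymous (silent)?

Codon 1: AUG (Met) → CUG (Leu) — missense.
Codon 2: UGG (Trp) → CGG (Arg) — missense.
Codon 3: GCG (Ala) → GCA (Ala) — synonymous.
Codon 4: AUU (Ile) → AUA (Ile) — synonymous.
Codon 5: GGA (Gly) → GGG (Gly) — synonymous.
Synonymous: 3 of 5.

3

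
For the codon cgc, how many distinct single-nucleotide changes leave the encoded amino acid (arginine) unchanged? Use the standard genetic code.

3

Position 1: none → 0 synonymous.
Position 2: none → 0 synonymous.
Position 3: CGU, CGA, CGG → 3 synonymous.
Total: 0 + 0 + 3 = 3.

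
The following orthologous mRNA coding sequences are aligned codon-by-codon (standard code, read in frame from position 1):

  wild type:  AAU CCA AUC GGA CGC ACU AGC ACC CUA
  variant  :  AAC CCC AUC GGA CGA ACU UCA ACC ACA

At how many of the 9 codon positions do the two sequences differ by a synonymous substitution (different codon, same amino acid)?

Codon 1: AAU Asn / AAC Asn — synonymous.
Codon 2: CCA Pro / CCC Pro — synonymous.
Codon 3: AUC Ile / AUC Ile — identical.
Codon 4: GGA Gly / GGA Gly — identical.
Codon 5: CGC Arg / CGA Arg — synonymous.
Codon 6: ACU Thr / ACU Thr — identical.
Codon 7: AGC Ser / UCA Ser — synonymous.
Codon 8: ACC Thr / ACC Thr — identical.
Codon 9: CUA Leu / ACA Thr — nonsynonymous.
Synonymous differences: 4.

4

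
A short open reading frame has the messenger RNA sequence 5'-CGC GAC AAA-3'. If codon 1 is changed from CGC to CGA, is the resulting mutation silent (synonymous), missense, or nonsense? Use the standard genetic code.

Position 3 falls in codon 1: CGC → Arg.
After the substitution the codon is CGA → Arg.
Both encode Arg, so the change is synonymous.

silent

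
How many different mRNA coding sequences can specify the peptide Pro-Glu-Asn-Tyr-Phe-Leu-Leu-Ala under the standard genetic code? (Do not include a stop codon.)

9216

Pro: 4 codons.
Glu: 2 codons.
Asn: 2 codons.
Tyr: 2 codons.
Phe: 2 codons.
Leu: 6 codons.
Leu: 6 codons.
Ala: 4 codons.
4 × 2 × 2 × 2 × 2 × 6 × 6 × 4 = 9216.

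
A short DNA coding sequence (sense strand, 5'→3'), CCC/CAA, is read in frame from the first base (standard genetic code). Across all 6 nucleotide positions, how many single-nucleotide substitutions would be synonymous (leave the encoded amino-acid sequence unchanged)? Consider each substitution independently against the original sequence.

4

Codon 1 (CCC, Pro): 3 synonymous substitutions.
Codon 2 (CAA, Gln): 1 synonymous substitution.
Total: 3 + 1 = 4.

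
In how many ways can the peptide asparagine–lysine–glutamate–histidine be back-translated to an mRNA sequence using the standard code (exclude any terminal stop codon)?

Asn: 2 codons.
Lys: 2 codons.
Glu: 2 codons.
His: 2 codons.
2 × 2 × 2 × 2 = 16.

16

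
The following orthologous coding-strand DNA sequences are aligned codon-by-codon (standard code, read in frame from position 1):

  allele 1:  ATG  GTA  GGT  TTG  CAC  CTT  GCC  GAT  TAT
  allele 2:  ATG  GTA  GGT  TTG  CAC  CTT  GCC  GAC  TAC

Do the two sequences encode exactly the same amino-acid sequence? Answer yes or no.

Codon 1: ATG Met / ATG Met — identical.
Codon 2: GTA Val / GTA Val — identical.
Codon 3: GGT Gly / GGT Gly — identical.
Codon 4: TTG Leu / TTG Leu — identical.
Codon 5: CAC His / CAC His — identical.
Codon 6: CTT Leu / CTT Leu — identical.
Codon 7: GCC Ala / GCC Ala — identical.
Codon 8: GAT Asp / GAC Asp — synonymous.
Codon 9: TAT Tyr / TAC Tyr — synonymous.
Nonsynonymous differences: 0 → same protein.

yes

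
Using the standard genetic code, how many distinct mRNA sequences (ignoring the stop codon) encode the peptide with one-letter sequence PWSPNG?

768

Pro: 4 codons.
Trp: 1 codon.
Ser: 6 codons.
Pro: 4 codons.
Asn: 2 codons.
Gly: 4 codons.
4 × 1 × 6 × 4 × 2 × 4 = 768.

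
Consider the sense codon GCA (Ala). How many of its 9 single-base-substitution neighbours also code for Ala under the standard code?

3

Position 1: none → 0 synonymous.
Position 2: none → 0 synonymous.
Position 3: GCU, GCC, GCG → 3 synonymous.
Total: 0 + 0 + 3 = 3.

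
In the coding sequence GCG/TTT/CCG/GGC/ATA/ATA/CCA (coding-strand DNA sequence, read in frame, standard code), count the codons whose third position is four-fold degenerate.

Codon 1 GCG (Ala): third position 4-fold.
Codon 2 TTT (Phe): third position 2-fold.
Codon 3 CCG (Pro): third position 4-fold.
Codon 4 GGC (Gly): third position 4-fold.
Codon 5 ATA (Ile): third position 3-fold.
Codon 6 ATA (Ile): third position 3-fold.
Codon 7 CCA (Pro): third position 4-fold.
Four-fold degenerate third positions: 4.

4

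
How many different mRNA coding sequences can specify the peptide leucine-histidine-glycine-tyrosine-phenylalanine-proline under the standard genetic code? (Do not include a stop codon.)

Leu: 6 codons.
His: 2 codons.
Gly: 4 codons.
Tyr: 2 codons.
Phe: 2 codons.
Pro: 4 codons.
6 × 2 × 4 × 2 × 2 × 4 = 768.

768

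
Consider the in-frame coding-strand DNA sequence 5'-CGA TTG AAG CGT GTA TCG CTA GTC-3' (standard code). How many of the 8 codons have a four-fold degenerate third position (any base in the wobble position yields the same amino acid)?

6

Codon 1 CGA (Arg): third position 4-fold.
Codon 2 TTG (Leu): third position 2-fold.
Codon 3 AAG (Lys): third position 2-fold.
Codon 4 CGT (Arg): third position 4-fold.
Codon 5 GTA (Val): third position 4-fold.
Codon 6 TCG (Ser): third position 4-fold.
Codon 7 CTA (Leu): third position 4-fold.
Codon 8 GTC (Val): third position 4-fold.
Four-fold degenerate third positions: 6.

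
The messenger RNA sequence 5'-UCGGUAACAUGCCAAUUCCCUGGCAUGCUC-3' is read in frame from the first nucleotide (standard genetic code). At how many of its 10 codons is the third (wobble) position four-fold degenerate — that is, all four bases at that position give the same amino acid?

Codon 1 UCG (Ser): third position 4-fold.
Codon 2 GUA (Val): third position 4-fold.
Codon 3 ACA (Thr): third position 4-fold.
Codon 4 UGC (Cys): third position 2-fold.
Codon 5 CAA (Gln): third position 2-fold.
Codon 6 UUC (Phe): third position 2-fold.
Codon 7 CCU (Pro): third position 4-fold.
Codon 8 GGC (Gly): third position 4-fold.
Codon 9 AUG (Met): third position 1-fold.
Codon 10 CUC (Leu): third position 4-fold.
Four-fold degenerate third positions: 6.

6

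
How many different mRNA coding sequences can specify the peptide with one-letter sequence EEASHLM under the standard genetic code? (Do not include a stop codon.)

Glu: 2 codons.
Glu: 2 codons.
Ala: 4 codons.
Ser: 6 codons.
His: 2 codons.
Leu: 6 codons.
Met: 1 codon.
2 × 2 × 4 × 6 × 2 × 6 × 1 = 1152.

1152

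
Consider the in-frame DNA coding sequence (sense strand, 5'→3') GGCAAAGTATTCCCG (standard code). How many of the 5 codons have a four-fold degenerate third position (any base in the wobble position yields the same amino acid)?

3

Codon 1 GGC (Gly): third position 4-fold.
Codon 2 AAA (Lys): third position 2-fold.
Codon 3 GTA (Val): third position 4-fold.
Codon 4 TTC (Phe): third position 2-fold.
Codon 5 CCG (Pro): third position 4-fold.
Four-fold degenerate third positions: 3.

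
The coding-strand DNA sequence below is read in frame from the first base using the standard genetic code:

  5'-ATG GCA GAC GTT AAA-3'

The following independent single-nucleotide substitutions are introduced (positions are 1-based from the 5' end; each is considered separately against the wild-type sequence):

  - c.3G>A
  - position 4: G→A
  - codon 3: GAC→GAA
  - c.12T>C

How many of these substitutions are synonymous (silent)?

Codon 1: ATG (Met) → ATA (Ile) — missense.
Codon 2: GCA (Ala) → ACA (Thr) — missense.
Codon 3: GAC (Asp) → GAA (Glu) — missense.
Codon 4: GTT (Val) → GTC (Val) — synonymous.
Synonymous: 1 of 4.

1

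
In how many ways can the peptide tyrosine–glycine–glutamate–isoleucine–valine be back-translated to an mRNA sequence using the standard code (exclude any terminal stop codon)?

Tyr: 2 codons.
Gly: 4 codons.
Glu: 2 codons.
Ile: 3 codons.
Val: 4 codons.
2 × 4 × 2 × 3 × 4 = 192.

192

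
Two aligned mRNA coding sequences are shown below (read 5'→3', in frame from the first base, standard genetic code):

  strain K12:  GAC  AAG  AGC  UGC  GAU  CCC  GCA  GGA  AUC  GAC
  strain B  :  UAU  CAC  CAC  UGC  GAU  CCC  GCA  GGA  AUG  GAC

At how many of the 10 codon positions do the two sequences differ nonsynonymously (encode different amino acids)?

4

Codon 1: GAC Asp / UAU Tyr — nonsynonymous.
Codon 2: AAG Lys / CAC His — nonsynonymous.
Codon 3: AGC Ser / CAC His — nonsynonymous.
Codon 4: UGC Cys / UGC Cys — identical.
Codon 5: GAU Asp / GAU Asp — identical.
Codon 6: CCC Pro / CCC Pro — identical.
Codon 7: GCA Ala / GCA Ala — identical.
Codon 8: GGA Gly / GGA Gly — identical.
Codon 9: AUC Ile / AUG Met — nonsynonymous.
Codon 10: GAC Asp / GAC Asp — identical.
Nonsynonymous differences: 4.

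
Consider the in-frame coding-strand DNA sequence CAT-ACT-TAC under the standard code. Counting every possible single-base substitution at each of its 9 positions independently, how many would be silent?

5

Codon 1 (CAT, His): 1 synonymous substitution.
Codon 2 (ACT, Thr): 3 synonymous substitutions.
Codon 3 (TAC, Tyr): 1 synonymous substitution.
Total: 1 + 3 + 1 = 5.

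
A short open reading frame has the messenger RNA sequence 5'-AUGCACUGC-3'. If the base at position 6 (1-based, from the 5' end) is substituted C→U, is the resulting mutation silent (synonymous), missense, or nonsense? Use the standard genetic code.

silent

Position 6 falls in codon 2: CAC → His.
After the substitution the codon is CAU → His.
Both encode His, so the change is synonymous.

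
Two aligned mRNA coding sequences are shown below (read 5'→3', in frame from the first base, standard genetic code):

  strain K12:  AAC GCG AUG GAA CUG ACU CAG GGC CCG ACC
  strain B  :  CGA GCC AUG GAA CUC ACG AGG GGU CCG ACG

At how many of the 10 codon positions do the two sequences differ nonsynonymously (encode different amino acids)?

Codon 1: AAC Asn / CGA Arg — nonsynonymous.
Codon 2: GCG Ala / GCC Ala — synonymous.
Codon 3: AUG Met / AUG Met — identical.
Codon 4: GAA Glu / GAA Glu — identical.
Codon 5: CUG Leu / CUC Leu — synonymous.
Codon 6: ACU Thr / ACG Thr — synonymous.
Codon 7: CAG Gln / AGG Arg — nonsynonymous.
Codon 8: GGC Gly / GGU Gly — synonymous.
Codon 9: CCG Pro / CCG Pro — identical.
Codon 10: ACC Thr / ACG Thr — synonymous.
Nonsynonymous differences: 2.

2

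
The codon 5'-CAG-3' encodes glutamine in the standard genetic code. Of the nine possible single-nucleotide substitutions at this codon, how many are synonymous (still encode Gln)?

1

Position 1: none → 0 synonymous.
Position 2: none → 0 synonymous.
Position 3: CAA → 1 synonymous.
Total: 0 + 0 + 1 = 1.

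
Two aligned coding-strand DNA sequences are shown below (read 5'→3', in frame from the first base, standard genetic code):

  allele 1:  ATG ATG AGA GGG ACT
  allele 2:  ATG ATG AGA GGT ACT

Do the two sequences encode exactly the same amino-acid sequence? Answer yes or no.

Codon 1: ATG Met / ATG Met — identical.
Codon 2: ATG Met / ATG Met — identical.
Codon 3: AGA Arg / AGA Arg — identical.
Codon 4: GGG Gly / GGT Gly — synonymous.
Codon 5: ACT Thr / ACT Thr — identical.
Nonsynonymous differences: 0 → same protein.

yes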